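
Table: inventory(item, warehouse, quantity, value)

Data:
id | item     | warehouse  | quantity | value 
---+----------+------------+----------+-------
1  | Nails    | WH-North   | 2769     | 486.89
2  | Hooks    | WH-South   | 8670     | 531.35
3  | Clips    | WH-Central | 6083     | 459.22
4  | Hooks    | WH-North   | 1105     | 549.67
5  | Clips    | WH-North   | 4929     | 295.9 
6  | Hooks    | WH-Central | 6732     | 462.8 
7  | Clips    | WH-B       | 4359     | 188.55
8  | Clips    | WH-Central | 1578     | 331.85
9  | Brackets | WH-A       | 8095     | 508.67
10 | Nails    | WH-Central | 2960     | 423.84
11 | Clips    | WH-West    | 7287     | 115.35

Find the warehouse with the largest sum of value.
SELECT warehouse, SUM(value) as val
FROM inventory
GROUP BY warehouse
ORDER BY val DESC
LIMIT 1

Result: WH-Central with sum(value) = 1677.71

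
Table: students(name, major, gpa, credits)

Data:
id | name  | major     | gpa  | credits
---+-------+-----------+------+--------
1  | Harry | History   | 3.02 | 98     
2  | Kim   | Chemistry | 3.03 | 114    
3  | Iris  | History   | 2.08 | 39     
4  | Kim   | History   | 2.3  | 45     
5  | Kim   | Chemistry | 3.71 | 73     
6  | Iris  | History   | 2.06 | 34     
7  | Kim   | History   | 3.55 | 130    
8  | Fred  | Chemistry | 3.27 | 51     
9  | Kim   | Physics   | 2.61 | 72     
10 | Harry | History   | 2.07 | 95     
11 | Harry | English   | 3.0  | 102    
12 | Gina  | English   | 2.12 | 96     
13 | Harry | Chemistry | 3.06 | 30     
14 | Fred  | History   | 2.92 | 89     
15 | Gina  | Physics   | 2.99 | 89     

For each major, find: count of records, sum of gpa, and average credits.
SELECT major,
       COUNT(*) as cnt,
       SUM(gpa) as total_gpa,
       AVG(credits) as avg_credits
FROM students
GROUP BY major

Result:
  Chemistry: 4 records, 13.07 total gpa, 67.00 avg credits
  English: 2 records, 5.12 total gpa, 99.00 avg credits
  History: 7 records, 18.00 total gpa, 75.71 avg credits
  Physics: 2 records, 5.60 total gpa, 80.50 avg credits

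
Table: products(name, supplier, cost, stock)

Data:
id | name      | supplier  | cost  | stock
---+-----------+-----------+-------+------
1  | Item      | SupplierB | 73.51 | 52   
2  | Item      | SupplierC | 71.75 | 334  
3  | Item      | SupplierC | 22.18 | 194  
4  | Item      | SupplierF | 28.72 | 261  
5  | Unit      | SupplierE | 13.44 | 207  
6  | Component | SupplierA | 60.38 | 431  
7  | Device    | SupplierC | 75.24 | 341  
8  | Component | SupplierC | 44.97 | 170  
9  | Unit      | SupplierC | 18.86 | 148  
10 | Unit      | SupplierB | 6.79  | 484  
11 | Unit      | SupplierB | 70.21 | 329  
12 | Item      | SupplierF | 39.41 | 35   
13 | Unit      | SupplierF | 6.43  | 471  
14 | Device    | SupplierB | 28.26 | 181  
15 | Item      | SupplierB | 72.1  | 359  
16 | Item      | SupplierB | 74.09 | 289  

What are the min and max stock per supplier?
SELECT supplier, MIN(stock), MAX(stock)
FROM products
GROUP BY supplier

Result:
  SupplierA: min=431, max=431
  SupplierB: min=52, max=484
  SupplierC: min=148, max=341
  SupplierE: min=207, max=207
  SupplierF: min=35, max=471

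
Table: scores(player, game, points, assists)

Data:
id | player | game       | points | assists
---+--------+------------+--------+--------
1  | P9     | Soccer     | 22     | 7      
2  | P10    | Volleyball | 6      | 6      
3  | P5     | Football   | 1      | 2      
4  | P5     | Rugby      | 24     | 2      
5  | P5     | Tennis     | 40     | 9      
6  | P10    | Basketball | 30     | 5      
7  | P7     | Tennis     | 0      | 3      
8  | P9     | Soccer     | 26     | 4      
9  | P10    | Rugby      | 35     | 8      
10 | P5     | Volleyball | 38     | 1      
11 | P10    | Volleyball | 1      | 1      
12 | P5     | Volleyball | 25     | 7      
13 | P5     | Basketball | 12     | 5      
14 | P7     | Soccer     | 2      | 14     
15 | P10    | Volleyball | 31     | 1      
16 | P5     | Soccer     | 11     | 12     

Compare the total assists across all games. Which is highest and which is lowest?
SELECT game, SUM(assists)
FROM scores
GROUP BY game
ORDER BY SUM(assists)

All groups:
  Football: 2
  Basketball: 10
  Rugby: 10
  Tennis: 12
  Volleyball: 16
  Soccer: 37

Highest: Soccer (37)
Lowest: Football (2)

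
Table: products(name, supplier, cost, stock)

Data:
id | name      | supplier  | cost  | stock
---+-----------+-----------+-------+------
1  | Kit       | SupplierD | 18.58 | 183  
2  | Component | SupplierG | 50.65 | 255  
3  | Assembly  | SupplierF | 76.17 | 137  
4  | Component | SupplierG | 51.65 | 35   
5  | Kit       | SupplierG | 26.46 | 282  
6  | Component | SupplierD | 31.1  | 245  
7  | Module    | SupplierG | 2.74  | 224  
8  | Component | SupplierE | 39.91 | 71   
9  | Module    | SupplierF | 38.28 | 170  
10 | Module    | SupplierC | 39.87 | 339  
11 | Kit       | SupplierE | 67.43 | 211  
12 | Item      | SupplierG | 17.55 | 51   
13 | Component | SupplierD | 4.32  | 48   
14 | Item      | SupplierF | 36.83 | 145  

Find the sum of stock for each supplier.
SELECT supplier, SUM(stock) as result
FROM products
GROUP BY supplier

Result:
  SupplierC: 339
  SupplierD: 476
  SupplierE: 282
  SupplierF: 452
  SupplierG: 847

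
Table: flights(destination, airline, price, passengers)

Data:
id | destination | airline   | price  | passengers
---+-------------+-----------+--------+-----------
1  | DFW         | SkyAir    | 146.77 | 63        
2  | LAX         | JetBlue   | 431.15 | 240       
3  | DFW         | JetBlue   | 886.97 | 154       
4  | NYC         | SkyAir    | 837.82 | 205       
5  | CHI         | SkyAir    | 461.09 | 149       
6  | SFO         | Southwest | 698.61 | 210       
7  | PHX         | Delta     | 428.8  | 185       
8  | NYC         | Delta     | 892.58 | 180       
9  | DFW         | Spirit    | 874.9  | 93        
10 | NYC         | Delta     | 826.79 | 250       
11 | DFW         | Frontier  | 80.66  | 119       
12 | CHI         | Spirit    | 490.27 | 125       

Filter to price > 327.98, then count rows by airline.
SELECT airline, COUNT(*)
FROM flights
WHERE price > 327.98
GROUP BY airline

Note: WHERE filters rows before grouping.

Result:
  Delta: 3
  JetBlue: 2
  SkyAir: 2
  Southwest: 1
  Spirit: 2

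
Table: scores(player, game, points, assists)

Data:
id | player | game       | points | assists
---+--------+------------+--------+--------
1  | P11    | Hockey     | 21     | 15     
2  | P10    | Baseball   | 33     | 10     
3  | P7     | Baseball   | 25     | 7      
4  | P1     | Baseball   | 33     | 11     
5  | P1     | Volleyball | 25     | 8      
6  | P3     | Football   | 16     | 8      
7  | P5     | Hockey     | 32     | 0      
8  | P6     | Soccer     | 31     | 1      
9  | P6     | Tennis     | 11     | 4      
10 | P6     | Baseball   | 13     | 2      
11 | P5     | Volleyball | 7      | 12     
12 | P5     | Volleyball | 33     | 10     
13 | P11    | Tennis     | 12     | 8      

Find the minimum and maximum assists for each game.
SELECT game, MIN(assists), MAX(assists)
FROM scores
GROUP BY game

Result:
  Baseball: min=2, max=11
  Football: min=8, max=8
  Hockey: min=0, max=15
  Soccer: min=1, max=1
  Tennis: min=4, max=8
  Volleyball: min=8, max=12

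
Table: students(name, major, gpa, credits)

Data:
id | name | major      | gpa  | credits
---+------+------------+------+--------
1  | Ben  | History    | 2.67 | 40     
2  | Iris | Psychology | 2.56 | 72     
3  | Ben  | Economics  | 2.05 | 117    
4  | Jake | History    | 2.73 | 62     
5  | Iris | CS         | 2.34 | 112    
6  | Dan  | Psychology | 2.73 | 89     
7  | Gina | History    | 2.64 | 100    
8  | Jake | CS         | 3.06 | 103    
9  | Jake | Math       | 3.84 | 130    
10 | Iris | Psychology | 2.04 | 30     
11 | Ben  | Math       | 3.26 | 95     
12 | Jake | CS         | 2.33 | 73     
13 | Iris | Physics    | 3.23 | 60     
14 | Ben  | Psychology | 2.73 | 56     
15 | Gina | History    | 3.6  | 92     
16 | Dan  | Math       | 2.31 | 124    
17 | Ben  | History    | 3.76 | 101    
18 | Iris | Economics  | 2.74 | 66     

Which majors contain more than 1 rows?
SELECT major, COUNT(*) as cnt
FROM students
GROUP BY major
HAVING COUNT(*) > 1

Result:
  CS: 3
  Economics: 2
  History: 5
  Math: 3
  Psychology: 4

Note: HAVING filters groups after aggregation, WHERE filters rows before.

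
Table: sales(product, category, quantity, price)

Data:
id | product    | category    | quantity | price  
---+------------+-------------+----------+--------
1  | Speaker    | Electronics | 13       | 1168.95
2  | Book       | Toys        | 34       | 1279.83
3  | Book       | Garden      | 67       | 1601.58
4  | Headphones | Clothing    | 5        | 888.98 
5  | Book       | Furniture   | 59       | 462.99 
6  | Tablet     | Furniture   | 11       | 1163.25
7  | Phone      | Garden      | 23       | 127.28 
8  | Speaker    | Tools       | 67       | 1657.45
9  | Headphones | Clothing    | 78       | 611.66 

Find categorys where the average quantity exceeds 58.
SELECT category, AVG(quantity)
FROM sales
GROUP BY category
HAVING AVG(quantity) > 58

Result:
  Tools: avg=67.00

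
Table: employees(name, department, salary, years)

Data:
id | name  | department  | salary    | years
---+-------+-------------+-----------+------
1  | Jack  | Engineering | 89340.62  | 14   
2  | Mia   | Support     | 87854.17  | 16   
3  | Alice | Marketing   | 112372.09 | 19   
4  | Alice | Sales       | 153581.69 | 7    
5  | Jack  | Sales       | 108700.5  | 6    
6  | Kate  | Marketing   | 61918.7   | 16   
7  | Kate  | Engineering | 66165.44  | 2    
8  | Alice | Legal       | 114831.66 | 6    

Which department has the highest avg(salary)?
SELECT department, AVG(salary) as val
FROM employees
GROUP BY department
ORDER BY val DESC
LIMIT 1

Result: Sales with avg(salary) = 131141.10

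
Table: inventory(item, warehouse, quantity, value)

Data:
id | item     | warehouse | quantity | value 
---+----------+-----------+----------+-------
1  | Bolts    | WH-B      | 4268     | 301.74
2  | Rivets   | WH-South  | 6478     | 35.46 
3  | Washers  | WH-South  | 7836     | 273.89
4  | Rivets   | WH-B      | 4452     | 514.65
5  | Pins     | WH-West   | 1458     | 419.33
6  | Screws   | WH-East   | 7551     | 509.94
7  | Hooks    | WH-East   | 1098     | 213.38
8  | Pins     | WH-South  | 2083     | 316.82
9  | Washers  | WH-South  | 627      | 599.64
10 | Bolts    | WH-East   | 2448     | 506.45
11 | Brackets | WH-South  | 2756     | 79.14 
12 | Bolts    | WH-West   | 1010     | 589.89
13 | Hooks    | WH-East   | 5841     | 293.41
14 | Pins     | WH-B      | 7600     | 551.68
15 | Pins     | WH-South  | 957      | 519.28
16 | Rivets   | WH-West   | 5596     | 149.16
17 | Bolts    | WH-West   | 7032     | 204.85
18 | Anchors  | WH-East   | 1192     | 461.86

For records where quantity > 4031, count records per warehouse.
SELECT warehouse, COUNT(*)
FROM inventory
WHERE quantity > 4031
GROUP BY warehouse

Note: WHERE filters rows before grouping.

Result:
  WH-B: 3
  WH-East: 2
  WH-South: 2
  WH-West: 2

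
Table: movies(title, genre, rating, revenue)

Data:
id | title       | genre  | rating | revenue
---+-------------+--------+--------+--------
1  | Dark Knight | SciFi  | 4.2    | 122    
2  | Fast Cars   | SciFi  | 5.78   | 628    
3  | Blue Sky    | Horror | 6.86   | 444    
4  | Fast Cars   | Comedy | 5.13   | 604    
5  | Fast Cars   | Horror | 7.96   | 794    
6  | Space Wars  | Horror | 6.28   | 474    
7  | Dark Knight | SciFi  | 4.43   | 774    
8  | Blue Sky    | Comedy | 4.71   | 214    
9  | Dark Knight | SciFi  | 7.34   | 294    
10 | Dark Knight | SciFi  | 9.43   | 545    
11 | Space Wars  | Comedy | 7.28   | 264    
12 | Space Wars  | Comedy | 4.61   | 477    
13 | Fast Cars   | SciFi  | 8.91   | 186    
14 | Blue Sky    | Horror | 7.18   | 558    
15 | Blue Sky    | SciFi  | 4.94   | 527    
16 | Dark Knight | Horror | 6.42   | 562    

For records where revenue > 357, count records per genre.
SELECT genre, COUNT(*)
FROM movies
WHERE revenue > 357
GROUP BY genre

Note: WHERE filters rows before grouping.

Result:
  Comedy: 2
  Horror: 5
  SciFi: 4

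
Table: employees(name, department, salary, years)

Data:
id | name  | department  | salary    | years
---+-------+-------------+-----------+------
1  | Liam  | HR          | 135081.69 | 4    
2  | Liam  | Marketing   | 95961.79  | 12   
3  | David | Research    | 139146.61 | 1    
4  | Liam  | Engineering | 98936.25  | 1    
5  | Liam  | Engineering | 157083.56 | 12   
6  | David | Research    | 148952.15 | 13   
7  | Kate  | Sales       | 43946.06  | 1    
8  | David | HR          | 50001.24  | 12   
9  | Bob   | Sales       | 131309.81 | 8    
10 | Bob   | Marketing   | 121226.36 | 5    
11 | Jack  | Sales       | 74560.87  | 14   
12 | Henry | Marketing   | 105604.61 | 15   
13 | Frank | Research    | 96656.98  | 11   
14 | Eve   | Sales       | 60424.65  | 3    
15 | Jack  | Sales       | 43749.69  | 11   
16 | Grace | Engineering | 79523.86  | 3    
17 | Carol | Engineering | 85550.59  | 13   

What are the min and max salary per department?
SELECT department, MIN(salary), MAX(salary)
FROM employees
GROUP BY department

Result:
  Engineering: min=79523.86, max=157083.56
  HR: min=50001.24, max=135081.69
  Marketing: min=95961.79, max=121226.36
  Research: min=96656.98, max=148952.15
  Sales: min=43749.69, max=131309.81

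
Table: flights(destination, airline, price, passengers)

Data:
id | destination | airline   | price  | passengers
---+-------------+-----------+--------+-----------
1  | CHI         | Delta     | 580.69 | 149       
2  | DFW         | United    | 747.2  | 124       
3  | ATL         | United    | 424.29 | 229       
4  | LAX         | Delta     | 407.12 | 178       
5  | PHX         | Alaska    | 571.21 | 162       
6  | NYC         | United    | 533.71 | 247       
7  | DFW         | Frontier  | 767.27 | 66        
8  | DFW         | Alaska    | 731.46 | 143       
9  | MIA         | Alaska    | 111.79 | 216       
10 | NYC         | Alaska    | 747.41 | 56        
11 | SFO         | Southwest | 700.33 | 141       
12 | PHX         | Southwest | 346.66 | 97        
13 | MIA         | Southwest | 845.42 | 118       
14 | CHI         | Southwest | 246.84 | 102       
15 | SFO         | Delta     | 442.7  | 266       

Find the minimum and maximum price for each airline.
SELECT airline, MIN(price), MAX(price)
FROM flights
GROUP BY airline

Result:
  Alaska: min=111.79, max=747.41
  Delta: min=407.12, max=580.69
  Frontier: min=767.27, max=767.27
  Southwest: min=246.84, max=845.42
  United: min=424.29, max=747.20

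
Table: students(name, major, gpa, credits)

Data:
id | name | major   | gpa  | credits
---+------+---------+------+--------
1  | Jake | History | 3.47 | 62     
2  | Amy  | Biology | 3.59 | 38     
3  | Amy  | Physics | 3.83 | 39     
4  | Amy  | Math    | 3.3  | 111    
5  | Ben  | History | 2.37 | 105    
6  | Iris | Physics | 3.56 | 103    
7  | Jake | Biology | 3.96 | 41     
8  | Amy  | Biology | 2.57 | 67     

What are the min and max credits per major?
SELECT major, MIN(credits), MAX(credits)
FROM students
GROUP BY major

Result:
  Biology: min=38, max=67
  History: min=62, max=105
  Math: min=111, max=111
  Physics: min=39, max=103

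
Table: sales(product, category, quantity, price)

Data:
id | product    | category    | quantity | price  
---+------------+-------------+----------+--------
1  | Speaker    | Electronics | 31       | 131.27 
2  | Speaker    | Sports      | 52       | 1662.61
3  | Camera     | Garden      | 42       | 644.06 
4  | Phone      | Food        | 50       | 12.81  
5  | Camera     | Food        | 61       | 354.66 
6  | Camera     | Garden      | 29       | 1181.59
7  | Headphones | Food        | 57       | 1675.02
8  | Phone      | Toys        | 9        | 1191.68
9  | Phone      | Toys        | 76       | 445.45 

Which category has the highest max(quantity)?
SELECT category, MAX(quantity) as val
FROM sales
GROUP BY category
ORDER BY val DESC
LIMIT 1

Result: Toys with max(quantity) = 76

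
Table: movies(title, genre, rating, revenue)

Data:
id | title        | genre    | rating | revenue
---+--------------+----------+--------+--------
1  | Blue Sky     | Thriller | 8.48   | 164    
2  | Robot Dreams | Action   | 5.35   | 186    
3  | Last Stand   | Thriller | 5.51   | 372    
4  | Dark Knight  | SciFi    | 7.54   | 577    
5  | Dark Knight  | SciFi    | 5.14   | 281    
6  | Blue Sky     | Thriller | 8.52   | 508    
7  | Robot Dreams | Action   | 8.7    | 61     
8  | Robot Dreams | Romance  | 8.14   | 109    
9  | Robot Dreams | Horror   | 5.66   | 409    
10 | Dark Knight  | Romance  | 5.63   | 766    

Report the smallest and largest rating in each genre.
SELECT genre, MIN(rating), MAX(rating)
FROM movies
GROUP BY genre

Result:
  Action: min=5.35, max=8.70
  Horror: min=5.66, max=5.66
  Romance: min=5.63, max=8.14
  SciFi: min=5.14, max=7.54
  Thriller: min=5.51, max=8.52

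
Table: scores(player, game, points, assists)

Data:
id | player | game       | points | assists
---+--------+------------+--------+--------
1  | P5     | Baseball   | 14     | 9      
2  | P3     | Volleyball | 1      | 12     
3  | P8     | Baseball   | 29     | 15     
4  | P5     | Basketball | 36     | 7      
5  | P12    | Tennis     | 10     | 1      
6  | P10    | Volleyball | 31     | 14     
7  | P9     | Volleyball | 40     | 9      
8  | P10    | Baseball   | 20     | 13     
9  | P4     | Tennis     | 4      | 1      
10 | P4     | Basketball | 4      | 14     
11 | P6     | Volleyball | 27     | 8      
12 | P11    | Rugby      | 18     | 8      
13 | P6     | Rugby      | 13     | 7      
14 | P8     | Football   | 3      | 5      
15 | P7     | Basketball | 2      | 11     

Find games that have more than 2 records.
SELECT game, COUNT(*) as cnt
FROM scores
GROUP BY game
HAVING COUNT(*) > 2

Result:
  Baseball: 3
  Basketball: 3
  Volleyball: 4

Note: HAVING filters groups after aggregation, WHERE filters rows before.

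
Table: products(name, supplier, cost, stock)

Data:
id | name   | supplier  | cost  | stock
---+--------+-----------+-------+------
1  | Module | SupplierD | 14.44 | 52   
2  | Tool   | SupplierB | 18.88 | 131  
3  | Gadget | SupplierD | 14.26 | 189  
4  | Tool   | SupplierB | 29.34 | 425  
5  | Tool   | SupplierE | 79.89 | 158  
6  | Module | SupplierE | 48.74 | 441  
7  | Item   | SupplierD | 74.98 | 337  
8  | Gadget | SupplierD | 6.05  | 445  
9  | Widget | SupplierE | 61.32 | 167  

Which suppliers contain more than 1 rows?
SELECT supplier, COUNT(*) as cnt
FROM products
GROUP BY supplier
HAVING COUNT(*) > 1

Result:
  SupplierB: 2
  SupplierD: 4
  SupplierE: 3

Note: HAVING filters groups after aggregation, WHERE filters rows before.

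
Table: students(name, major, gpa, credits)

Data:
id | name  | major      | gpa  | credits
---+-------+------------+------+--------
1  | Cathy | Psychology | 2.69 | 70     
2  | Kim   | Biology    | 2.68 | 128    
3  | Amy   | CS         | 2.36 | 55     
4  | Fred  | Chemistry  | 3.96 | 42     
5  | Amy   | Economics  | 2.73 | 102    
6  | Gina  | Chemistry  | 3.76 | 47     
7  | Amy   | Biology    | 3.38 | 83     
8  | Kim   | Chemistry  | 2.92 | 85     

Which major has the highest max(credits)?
SELECT major, MAX(credits) as val
FROM students
GROUP BY major
ORDER BY val DESC
LIMIT 1

Result: Biology with max(credits) = 128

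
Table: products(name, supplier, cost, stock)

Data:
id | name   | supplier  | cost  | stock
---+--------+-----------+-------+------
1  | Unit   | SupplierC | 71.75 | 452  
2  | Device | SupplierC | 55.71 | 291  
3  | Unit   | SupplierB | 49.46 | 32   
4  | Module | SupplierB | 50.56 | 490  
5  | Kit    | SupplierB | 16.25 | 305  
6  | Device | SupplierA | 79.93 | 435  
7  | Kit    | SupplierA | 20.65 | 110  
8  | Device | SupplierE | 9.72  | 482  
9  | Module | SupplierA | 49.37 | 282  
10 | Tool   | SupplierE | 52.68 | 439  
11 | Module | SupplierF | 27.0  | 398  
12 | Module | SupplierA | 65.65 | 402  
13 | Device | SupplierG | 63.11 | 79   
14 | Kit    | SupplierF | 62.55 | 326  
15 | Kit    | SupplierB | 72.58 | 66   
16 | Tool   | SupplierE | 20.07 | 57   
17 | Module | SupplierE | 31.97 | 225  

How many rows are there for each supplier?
SELECT supplier, COUNT(*) as count
FROM products
GROUP BY supplier

Result:
  SupplierA: 4
  SupplierB: 4
  SupplierC: 2
  SupplierE: 4
  SupplierF: 2
  SupplierG: 1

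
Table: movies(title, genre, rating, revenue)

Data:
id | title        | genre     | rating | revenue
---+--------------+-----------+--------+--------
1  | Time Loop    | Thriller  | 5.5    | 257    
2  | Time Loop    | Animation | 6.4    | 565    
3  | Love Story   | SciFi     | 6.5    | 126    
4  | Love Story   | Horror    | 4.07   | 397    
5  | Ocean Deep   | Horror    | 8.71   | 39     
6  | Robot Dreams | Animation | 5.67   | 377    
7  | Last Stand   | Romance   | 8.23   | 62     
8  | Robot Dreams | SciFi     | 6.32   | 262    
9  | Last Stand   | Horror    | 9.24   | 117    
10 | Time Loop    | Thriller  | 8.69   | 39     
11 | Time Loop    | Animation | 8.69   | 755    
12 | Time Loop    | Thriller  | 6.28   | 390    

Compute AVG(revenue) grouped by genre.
SELECT genre, AVG(revenue) as result
FROM movies
GROUP BY genre

Result:
  Animation: 565.67
  Horror: 184.33
  Romance: 62.00
  SciFi: 194.00
  Thriller: 228.67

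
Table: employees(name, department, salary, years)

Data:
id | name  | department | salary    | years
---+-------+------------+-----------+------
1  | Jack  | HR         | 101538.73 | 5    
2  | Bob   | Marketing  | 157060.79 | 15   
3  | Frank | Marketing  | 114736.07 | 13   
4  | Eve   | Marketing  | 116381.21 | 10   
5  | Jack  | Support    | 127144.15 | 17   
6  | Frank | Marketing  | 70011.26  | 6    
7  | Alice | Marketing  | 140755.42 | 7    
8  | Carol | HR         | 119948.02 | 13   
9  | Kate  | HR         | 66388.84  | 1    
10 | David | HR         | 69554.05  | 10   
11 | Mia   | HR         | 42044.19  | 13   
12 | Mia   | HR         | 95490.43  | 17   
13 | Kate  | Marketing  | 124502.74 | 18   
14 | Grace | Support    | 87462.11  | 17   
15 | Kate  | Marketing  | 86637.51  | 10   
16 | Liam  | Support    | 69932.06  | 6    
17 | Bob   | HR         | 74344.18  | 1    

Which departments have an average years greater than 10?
SELECT department, AVG(years)
FROM employees
GROUP BY department
HAVING AVG(years) > 10

Result:
  Marketing: avg=11.29
  Support: avg=13.33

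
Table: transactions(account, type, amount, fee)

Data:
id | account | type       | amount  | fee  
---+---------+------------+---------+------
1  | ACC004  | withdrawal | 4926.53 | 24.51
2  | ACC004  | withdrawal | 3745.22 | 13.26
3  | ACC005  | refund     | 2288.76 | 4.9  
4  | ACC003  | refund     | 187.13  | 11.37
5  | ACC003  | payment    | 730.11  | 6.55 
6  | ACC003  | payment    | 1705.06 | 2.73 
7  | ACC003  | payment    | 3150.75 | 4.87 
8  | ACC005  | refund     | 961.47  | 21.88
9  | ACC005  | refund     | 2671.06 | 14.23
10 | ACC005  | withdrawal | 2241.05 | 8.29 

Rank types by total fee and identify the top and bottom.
SELECT type, SUM(fee)
FROM transactions
GROUP BY type
ORDER BY SUM(fee)

All groups:
  payment: 14.15
  withdrawal: 46.06
  refund: 52.38

Highest: refund (52.38)
Lowest: payment (14.15)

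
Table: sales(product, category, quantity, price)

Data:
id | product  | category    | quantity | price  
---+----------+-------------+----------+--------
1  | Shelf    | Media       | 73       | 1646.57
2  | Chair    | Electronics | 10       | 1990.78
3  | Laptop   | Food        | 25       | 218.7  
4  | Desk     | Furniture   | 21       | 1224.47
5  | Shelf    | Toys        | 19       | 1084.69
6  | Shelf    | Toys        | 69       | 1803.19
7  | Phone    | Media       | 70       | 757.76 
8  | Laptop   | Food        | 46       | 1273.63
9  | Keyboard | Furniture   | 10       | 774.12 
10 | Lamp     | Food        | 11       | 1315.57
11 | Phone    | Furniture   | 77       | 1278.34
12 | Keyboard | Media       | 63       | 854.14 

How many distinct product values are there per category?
SELECT category, COUNT(DISTINCT product)
FROM sales
GROUP BY category

Result:
  Electronics: 1 distinct
  Food: 2 distinct
  Furniture: 3 distinct
  Media: 3 distinct
  Toys: 1 distinct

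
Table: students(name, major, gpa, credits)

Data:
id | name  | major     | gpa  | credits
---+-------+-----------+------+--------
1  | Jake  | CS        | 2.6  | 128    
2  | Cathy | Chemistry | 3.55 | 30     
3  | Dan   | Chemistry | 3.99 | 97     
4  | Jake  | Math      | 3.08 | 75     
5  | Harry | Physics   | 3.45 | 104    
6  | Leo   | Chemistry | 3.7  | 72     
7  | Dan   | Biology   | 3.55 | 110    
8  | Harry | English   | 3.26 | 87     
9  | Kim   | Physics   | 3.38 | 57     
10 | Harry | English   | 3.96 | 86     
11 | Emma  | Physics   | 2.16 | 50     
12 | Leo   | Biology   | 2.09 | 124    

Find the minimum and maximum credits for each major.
SELECT major, MIN(credits), MAX(credits)
FROM students
GROUP BY major

Result:
  Biology: min=110, max=124
  CS: min=128, max=128
  Chemistry: min=30, max=97
  English: min=86, max=87
  Math: min=75, max=75
  Physics: min=50, max=104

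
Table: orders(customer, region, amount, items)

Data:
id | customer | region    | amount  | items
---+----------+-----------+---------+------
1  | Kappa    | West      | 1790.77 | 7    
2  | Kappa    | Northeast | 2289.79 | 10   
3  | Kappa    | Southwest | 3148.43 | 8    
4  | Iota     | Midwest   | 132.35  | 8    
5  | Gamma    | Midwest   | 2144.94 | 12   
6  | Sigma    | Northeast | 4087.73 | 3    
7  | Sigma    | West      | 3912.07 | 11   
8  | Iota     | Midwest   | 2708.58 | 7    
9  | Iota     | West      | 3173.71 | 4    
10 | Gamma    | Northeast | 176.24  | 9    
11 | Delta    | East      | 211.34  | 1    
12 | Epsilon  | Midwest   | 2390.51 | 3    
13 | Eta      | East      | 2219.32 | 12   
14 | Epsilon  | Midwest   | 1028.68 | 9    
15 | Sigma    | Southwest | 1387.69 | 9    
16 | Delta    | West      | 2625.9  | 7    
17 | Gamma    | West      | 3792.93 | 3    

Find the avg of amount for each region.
SELECT region, AVG(amount) as result
FROM orders
GROUP BY region

Result:
  East: 1215.33
  Midwest: 1681.01
  Northeast: 2184.59
  Southwest: 2268.06
  West: 3059.08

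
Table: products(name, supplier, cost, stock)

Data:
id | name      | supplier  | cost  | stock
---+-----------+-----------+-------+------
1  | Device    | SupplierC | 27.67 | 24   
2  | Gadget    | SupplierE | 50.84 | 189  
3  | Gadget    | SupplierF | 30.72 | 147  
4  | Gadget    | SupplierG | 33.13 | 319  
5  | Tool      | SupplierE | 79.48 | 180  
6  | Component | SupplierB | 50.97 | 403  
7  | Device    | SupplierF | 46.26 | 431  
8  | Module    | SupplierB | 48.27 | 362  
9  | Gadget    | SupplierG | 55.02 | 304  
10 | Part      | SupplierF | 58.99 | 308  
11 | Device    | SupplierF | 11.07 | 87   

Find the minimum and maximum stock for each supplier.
SELECT supplier, MIN(stock), MAX(stock)
FROM products
GROUP BY supplier

Result:
  SupplierB: min=362, max=403
  SupplierC: min=24, max=24
  SupplierE: min=180, max=189
  SupplierF: min=87, max=431
  SupplierG: min=304, max=319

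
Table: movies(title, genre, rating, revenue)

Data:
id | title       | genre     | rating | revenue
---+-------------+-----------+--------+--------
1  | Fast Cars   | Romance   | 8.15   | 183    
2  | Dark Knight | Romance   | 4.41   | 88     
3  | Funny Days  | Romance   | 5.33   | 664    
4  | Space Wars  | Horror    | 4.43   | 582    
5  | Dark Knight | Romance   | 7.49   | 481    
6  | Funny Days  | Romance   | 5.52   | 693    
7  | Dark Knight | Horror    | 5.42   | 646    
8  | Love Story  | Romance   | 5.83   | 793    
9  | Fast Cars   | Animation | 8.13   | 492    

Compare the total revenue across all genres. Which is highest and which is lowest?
SELECT genre, SUM(revenue)
FROM movies
GROUP BY genre
ORDER BY SUM(revenue)

All groups:
  Animation: 492
  Horror: 1228
  Romance: 2902

Highest: Romance (2902)
Lowest: Animation (492)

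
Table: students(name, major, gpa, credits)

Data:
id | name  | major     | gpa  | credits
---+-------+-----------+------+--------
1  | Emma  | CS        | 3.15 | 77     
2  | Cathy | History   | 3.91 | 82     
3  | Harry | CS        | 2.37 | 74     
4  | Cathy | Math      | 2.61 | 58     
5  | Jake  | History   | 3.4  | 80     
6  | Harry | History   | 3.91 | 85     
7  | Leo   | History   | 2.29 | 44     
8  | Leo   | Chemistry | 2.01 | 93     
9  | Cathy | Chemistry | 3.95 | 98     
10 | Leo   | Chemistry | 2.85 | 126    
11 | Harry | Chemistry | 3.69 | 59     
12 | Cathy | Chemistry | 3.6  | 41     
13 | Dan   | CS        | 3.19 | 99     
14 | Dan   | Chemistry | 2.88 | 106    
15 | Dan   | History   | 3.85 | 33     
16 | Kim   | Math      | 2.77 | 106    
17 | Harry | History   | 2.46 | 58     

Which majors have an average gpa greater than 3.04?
SELECT major, AVG(gpa)
FROM students
GROUP BY major
HAVING AVG(gpa) > 3.04

Result:
  Chemistry: avg=3.16
  History: avg=3.30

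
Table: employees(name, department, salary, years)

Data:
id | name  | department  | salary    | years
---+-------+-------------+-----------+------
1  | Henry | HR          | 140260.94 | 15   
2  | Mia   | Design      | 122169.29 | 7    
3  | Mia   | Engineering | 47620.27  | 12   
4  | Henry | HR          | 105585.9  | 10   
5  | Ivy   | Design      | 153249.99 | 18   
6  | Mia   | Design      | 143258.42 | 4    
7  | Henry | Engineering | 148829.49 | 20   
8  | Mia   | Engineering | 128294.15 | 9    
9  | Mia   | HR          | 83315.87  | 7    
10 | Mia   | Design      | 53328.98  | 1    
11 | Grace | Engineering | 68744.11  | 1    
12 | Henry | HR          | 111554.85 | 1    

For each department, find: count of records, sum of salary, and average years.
SELECT department,
       COUNT(*) as cnt,
       SUM(salary) as total_salary,
       AVG(years) as avg_years
FROM employees
GROUP BY department

Result:
  Design: 4 records, 472006.68 total salary, 7.50 avg years
  Engineering: 4 records, 393488.02 total salary, 10.50 avg years
  HR: 4 records, 440717.56 total salary, 8.25 avg years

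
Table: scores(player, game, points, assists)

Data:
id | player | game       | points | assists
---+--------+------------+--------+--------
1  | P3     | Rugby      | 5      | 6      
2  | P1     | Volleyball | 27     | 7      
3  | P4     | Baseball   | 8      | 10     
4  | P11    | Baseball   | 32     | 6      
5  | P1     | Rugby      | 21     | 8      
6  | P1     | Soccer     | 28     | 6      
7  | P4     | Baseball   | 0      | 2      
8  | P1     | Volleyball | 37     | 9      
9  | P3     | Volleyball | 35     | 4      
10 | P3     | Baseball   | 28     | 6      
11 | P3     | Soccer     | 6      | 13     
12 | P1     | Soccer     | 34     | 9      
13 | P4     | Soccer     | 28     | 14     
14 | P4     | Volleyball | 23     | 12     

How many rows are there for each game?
SELECT game, COUNT(*) as count
FROM scores
GROUP BY game

Result:
  Baseball: 4
  Rugby: 2
  Soccer: 4
  Volleyball: 4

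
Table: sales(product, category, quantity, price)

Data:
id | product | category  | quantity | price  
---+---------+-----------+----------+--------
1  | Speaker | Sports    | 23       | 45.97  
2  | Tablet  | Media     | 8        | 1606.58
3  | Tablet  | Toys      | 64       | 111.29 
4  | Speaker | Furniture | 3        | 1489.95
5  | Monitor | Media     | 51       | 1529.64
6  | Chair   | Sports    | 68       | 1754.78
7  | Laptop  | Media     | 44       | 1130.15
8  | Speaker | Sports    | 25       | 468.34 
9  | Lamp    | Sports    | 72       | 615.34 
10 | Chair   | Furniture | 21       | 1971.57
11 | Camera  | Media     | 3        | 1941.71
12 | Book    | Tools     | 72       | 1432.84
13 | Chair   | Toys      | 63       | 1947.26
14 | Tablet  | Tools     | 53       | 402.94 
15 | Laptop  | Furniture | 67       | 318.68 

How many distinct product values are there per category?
SELECT category, COUNT(DISTINCT product)
FROM sales
GROUP BY category

Result:
  Furniture: 3 distinct
  Media: 4 distinct
  Sports: 3 distinct
  Tools: 2 distinct
  Toys: 2 distinct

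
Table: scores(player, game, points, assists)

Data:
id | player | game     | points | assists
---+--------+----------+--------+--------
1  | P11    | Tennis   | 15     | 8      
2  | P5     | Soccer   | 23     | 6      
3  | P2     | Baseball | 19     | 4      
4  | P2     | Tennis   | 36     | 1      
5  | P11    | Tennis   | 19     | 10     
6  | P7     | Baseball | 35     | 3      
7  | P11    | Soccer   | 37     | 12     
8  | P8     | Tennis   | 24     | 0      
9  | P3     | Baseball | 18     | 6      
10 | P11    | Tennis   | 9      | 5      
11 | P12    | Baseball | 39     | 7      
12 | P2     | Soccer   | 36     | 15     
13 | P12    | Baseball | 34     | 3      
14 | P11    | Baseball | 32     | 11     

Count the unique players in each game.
SELECT game, COUNT(DISTINCT player)
FROM scores
GROUP BY game

Result:
  Baseball: 5 distinct
  Soccer: 3 distinct
  Tennis: 3 distinct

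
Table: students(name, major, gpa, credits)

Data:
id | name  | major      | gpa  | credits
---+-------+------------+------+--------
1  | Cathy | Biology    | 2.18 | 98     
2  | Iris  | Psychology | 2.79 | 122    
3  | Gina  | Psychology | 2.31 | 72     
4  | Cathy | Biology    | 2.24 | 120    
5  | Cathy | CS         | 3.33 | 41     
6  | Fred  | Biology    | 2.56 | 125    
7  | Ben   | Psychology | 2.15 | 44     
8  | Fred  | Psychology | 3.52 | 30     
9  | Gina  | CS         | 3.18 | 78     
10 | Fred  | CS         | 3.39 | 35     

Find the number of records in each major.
SELECT major, COUNT(*) as count
FROM students
GROUP BY major

Result:
  Biology: 3
  CS: 3
  Psychology: 4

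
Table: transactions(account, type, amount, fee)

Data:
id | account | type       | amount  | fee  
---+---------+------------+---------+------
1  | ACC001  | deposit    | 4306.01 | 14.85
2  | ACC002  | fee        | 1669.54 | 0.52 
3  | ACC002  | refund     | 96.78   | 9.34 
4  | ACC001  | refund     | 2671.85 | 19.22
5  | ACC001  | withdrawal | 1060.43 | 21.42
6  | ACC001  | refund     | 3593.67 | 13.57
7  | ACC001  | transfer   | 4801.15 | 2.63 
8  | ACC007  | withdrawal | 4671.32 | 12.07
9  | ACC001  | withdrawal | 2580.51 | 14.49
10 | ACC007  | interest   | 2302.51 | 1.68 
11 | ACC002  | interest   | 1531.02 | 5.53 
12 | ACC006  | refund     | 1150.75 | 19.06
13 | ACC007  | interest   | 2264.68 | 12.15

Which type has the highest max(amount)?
SELECT type, MAX(amount) as val
FROM transactions
GROUP BY type
ORDER BY val DESC
LIMIT 1

Result: transfer with max(amount) = 4801.15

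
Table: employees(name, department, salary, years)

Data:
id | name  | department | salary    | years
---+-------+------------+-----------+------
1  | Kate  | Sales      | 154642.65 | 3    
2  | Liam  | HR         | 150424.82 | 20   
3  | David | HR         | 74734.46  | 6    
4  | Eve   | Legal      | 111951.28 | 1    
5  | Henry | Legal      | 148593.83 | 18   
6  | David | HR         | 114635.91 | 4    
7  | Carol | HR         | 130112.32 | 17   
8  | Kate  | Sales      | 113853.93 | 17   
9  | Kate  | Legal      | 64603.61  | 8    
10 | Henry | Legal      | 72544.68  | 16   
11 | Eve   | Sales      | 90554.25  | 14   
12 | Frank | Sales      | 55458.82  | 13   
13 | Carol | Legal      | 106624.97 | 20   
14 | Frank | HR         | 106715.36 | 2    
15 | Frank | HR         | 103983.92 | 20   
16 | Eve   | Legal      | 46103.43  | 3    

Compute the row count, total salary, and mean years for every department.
SELECT department,
       COUNT(*) as cnt,
       SUM(salary) as total_salary,
       AVG(years) as avg_years
FROM employees
GROUP BY department

Result:
  HR: 6 records, 680606.79 total salary, 11.50 avg years
  Legal: 6 records, 550421.80 total salary, 11.00 avg years
  Sales: 4 records, 414509.65 total salary, 11.75 avg years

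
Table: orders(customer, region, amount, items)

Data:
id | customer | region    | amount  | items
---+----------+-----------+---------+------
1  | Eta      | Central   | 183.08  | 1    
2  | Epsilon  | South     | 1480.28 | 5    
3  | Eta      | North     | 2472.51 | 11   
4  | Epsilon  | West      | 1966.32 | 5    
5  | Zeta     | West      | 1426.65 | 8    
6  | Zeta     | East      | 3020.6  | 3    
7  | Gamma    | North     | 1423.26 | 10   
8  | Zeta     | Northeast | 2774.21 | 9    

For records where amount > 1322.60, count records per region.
SELECT region, COUNT(*)
FROM orders
WHERE amount > 1322.60
GROUP BY region

Note: WHERE filters rows before grouping.

Result:
  East: 1
  North: 2
  Northeast: 1
  South: 1
  West: 2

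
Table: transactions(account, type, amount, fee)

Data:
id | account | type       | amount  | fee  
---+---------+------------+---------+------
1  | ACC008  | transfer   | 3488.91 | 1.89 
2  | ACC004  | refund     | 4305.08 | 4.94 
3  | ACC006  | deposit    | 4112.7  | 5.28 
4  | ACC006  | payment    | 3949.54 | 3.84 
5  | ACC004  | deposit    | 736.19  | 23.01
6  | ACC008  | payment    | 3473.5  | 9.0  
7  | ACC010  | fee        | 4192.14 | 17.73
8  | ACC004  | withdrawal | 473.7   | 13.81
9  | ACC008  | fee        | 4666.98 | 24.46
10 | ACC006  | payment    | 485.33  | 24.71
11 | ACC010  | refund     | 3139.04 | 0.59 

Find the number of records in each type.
SELECT type, COUNT(*) as count
FROM transactions
GROUP BY type

Result:
  deposit: 2
  fee: 2
  payment: 3
  refund: 2
  transfer: 1
  withdrawal: 1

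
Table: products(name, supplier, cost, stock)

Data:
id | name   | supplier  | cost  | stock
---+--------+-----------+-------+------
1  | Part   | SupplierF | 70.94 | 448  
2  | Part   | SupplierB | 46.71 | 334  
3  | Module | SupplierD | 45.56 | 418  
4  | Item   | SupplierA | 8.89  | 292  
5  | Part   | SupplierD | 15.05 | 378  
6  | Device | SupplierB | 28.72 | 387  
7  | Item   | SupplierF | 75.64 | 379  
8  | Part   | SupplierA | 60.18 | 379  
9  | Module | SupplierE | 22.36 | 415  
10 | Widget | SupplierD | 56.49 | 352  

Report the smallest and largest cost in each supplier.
SELECT supplier, MIN(cost), MAX(cost)
FROM products
GROUP BY supplier

Result:
  SupplierA: min=8.89, max=60.18
  SupplierB: min=28.72, max=46.71
  SupplierD: min=15.05, max=56.49
  SupplierE: min=22.36, max=22.36
  SupplierF: min=70.94, max=75.64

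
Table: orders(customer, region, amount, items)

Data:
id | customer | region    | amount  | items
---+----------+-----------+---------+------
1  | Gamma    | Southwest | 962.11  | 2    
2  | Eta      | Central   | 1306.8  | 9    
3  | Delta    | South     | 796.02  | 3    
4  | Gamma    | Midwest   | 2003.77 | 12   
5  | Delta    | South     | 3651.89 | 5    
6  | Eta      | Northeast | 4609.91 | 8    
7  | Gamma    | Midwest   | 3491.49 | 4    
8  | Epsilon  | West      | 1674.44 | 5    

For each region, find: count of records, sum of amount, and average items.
SELECT region,
       COUNT(*) as cnt,
       SUM(amount) as total_amount,
       AVG(items) as avg_items
FROM orders
GROUP BY region

Result:
  Central: 1 records, 1306.80 total amount, 9.00 avg items
  Midwest: 2 records, 5495.26 total amount, 8.00 avg items
  Northeast: 1 records, 4609.91 total amount, 8.00 avg items
  South: 2 records, 4447.91 total amount, 4.00 avg items
  Southwest: 1 records, 962.11 total amount, 2.00 avg items
  West: 1 records, 1674.44 total amount, 5.00 avg items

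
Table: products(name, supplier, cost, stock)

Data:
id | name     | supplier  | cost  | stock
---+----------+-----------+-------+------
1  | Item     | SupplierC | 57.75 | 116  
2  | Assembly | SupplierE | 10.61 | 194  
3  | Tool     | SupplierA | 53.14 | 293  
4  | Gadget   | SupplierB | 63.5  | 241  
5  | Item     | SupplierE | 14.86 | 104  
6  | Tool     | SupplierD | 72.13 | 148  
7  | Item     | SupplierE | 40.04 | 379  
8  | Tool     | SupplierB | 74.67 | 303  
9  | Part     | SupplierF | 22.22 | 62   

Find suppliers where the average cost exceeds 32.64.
SELECT supplier, AVG(cost)
FROM products
GROUP BY supplier
HAVING AVG(cost) > 32.64

Result:
  SupplierA: avg=53.14
  SupplierB: avg=69.09
  SupplierC: avg=57.75
  SupplierD: avg=72.13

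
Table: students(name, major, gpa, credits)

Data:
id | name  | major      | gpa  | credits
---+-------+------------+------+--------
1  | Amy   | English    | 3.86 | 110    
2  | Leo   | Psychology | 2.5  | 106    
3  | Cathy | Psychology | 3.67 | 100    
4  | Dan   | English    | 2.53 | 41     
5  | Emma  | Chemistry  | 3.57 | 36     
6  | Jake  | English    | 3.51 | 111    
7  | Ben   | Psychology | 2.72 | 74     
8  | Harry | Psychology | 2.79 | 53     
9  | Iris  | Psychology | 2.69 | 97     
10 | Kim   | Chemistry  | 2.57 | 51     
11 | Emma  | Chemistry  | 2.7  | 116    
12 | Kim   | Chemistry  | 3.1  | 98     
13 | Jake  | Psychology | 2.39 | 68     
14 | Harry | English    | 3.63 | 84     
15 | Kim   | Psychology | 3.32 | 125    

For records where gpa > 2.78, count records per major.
SELECT major, COUNT(*)
FROM students
WHERE gpa > 2.78
GROUP BY major

Note: WHERE filters rows before grouping.

Result:
  Chemistry: 2
  English: 3
  Psychology: 3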